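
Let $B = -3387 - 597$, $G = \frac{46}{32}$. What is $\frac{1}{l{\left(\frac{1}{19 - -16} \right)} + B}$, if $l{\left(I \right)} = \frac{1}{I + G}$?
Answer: $- \frac{821}{3270304} \approx -0.00025105$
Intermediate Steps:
$G = \frac{23}{16}$ ($G = 46 \cdot \frac{1}{32} = \frac{23}{16} \approx 1.4375$)
$B = -3984$ ($B = -3387 - 597 = -3984$)
$l{\left(I \right)} = \frac{1}{\frac{23}{16} + I}$ ($l{\left(I \right)} = \frac{1}{I + \frac{23}{16}} = \frac{1}{\frac{23}{16} + I}$)
$\frac{1}{l{\left(\frac{1}{19 - -16} \right)} + B} = \frac{1}{\frac{16}{23 + \frac{16}{19 - -16}} - 3984} = \frac{1}{\frac{16}{23 + \frac{16}{19 + 16}} - 3984} = \frac{1}{\frac{16}{23 + \frac{16}{35}} - 3984} = \frac{1}{\frac{16}{\frac{821}{35}} - 3984} = \frac{1}{16 \cdot \frac{35}{821} - 3984} = \frac{1}{\frac{560}{821} - 3984} = \frac{1}{- \frac{3270304}{821}} = - \frac{821}{3270304}$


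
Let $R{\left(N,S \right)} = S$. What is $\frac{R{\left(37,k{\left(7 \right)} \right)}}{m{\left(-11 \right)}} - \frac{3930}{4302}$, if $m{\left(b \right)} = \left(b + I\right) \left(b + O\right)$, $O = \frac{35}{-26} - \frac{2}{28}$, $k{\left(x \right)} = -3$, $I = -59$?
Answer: $- \frac{7429463}{8102100} \approx -0.91698$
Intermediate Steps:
$O = - \frac{129}{91}$ ($O = 35 \left(- \frac{1}{26}\right) - \frac{1}{14} = - \frac{35}{26} - \frac{1}{14} = - \frac{129}{91} \approx -1.4176$)
$m{\left(b \right)} = \left(-59 + b\right) \left(- \frac{129}{91} + b\right)$ ($m{\left(b \right)} = \left(b - 59\right) \left(b - \frac{129}{91}\right) = \left(-59 + b\right) \left(- \frac{129}{91} + b\right)$)
$\frac{R{\left(37,k{\left(7 \right)} \right)}}{m{\left(-11 \right)}} - \frac{3930}{4302} = - \frac{3}{\frac{7611}{91} + \left(-11\right)^{2} - - \frac{60478}{91}} - \frac{3930}{4302} = - \frac{3}{\frac{7611}{91} + 121 + \frac{60478}{91}} - \frac{655}{717} = - \frac{3}{\frac{11300}{13}} - \frac{655}{717} = \left(-3\right) \frac{13}{11300} - \frac{655}{717} = - \frac{39}{11300} - \frac{655}{717} = - \frac{7429463}{8102100}$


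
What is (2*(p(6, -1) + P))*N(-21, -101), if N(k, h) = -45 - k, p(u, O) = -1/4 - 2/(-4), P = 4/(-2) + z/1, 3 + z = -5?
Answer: 468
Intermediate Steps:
z = -8 (z = -3 - 5 = -8)
P = -10 (P = 4/(-2) - 8/1 = 4*(-½) - 8*1 = -2 - 8 = -10)
p(u, O) = ¼ (p(u, O) = -1*¼ - 2*(-¼) = -¼ + ½ = ¼)
(2*(p(6, -1) + P))*N(-21, -101) = (2*(¼ - 10))*(-45 - 1*(-21)) = (2*(-39/4))*(-45 + 21) = -39/2*(-24) = 468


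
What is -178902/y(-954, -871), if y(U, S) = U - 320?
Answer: 89451/637 ≈ 140.43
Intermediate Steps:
y(U, S) = -320 + U
-178902/y(-954, -871) = -178902/(-320 - 954) = -178902/(-1274) = -178902*(-1/1274) = 89451/637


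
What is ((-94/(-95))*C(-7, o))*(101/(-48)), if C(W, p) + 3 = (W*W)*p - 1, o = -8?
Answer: 156651/190 ≈ 824.48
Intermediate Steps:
C(W, p) = -4 + p*W² (C(W, p) = -3 + ((W*W)*p - 1) = -3 + (W²*p - 1) = -3 + (p*W² - 1) = -3 + (-1 + p*W²) = -4 + p*W²)
((-94/(-95))*C(-7, o))*(101/(-48)) = ((-94/(-95))*(-4 - 8*(-7)²))*(101/(-48)) = ((-94*(-1/95))*(-4 - 8*49))*(101*(-1/48)) = (94*(-4 - 392)/95)*(-101/48) = ((94/95)*(-396))*(-101/48) = -37224/95*(-101/48) = 156651/190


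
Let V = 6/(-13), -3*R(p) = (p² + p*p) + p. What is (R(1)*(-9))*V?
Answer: -54/13 ≈ -4.1538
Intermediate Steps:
R(p) = -2*p²/3 - p/3 (R(p) = -((p² + p*p) + p)/3 = -((p² + p²) + p)/3 = -(2*p² + p)/3 = -(p + 2*p²)/3 = -2*p²/3 - p/3)
V = -6/13 (V = 6*(-1/13) = -6/13 ≈ -0.46154)
(R(1)*(-9))*V = (-⅓*1*(1 + 2*1)*(-9))*(-6/13) = (-⅓*1*(1 + 2)*(-9))*(-6/13) = (-⅓*1*3*(-9))*(-6/13) = -1*(-9)*(-6/13) = 9*(-6/13) = -54/13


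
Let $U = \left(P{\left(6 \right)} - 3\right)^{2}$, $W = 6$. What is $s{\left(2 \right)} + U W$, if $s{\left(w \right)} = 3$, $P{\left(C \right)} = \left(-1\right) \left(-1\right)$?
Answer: $27$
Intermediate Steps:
$P{\left(C \right)} = 1$
$U = 4$ ($U = \left(1 - 3\right)^{2} = \left(-2\right)^{2} = 4$)
$s{\left(2 \right)} + U W = 3 + 4 \cdot 6 = 3 + 24 = 27$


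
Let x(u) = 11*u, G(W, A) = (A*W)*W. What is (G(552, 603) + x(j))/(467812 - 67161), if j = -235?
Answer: 183733927/400651 ≈ 458.59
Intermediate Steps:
G(W, A) = A*W²
(G(552, 603) + x(j))/(467812 - 67161) = (603*552² + 11*(-235))/(467812 - 67161) = (603*304704 - 2585)/400651 = (183736512 - 2585)*(1/400651) = 183733927*(1/400651) = 183733927/400651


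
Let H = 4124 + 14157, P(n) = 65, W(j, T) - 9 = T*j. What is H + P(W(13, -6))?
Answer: 18346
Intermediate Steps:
W(j, T) = 9 + T*j
H = 18281
H + P(W(13, -6)) = 18281 + 65 = 18346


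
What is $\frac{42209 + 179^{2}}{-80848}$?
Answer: $- \frac{37125}{40424} \approx -0.91839$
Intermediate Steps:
$\frac{42209 + 179^{2}}{-80848} = \left(42209 + 32041\right) \left(- \frac{1}{80848}\right) = 74250 \left(- \frac{1}{80848}\right) = - \frac{37125}{40424}$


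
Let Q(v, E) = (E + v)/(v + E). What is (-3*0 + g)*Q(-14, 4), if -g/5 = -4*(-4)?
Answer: -80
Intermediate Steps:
g = -80 (g = -(-20)*(-4) = -5*16 = -80)
Q(v, E) = 1 (Q(v, E) = (E + v)/(E + v) = 1)
(-3*0 + g)*Q(-14, 4) = (-3*0 - 80)*1 = (0 - 80)*1 = -80*1 = -80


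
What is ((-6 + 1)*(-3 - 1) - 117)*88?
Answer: -8536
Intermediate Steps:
((-6 + 1)*(-3 - 1) - 117)*88 = (-5*(-4) - 117)*88 = (20 - 117)*88 = -97*88 = -8536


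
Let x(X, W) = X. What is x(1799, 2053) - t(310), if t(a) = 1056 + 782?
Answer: -39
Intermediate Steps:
t(a) = 1838
x(1799, 2053) - t(310) = 1799 - 1*1838 = 1799 - 1838 = -39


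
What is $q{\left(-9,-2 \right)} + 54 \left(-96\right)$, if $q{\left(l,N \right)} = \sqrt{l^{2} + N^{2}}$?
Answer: $-5184 + \sqrt{85} \approx -5174.8$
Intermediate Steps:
$q{\left(l,N \right)} = \sqrt{N^{2} + l^{2}}$
$q{\left(-9,-2 \right)} + 54 \left(-96\right) = \sqrt{\left(-2\right)^{2} + \left(-9\right)^{2}} + 54 \left(-96\right) = \sqrt{4 + 81} - 5184 = \sqrt{85} - 5184 = -5184 + \sqrt{85}$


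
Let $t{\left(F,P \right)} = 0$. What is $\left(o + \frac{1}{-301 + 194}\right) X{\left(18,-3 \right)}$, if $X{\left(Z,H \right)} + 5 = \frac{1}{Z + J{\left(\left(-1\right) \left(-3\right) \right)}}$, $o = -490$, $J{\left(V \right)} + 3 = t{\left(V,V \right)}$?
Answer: $\frac{1293298}{535} \approx 2417.4$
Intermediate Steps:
$J{\left(V \right)} = -3$ ($J{\left(V \right)} = -3 + 0 = -3$)
$X{\left(Z,H \right)} = -5 + \frac{1}{-3 + Z}$ ($X{\left(Z,H \right)} = -5 + \frac{1}{Z - 3} = -5 + \frac{1}{-3 + Z}$)
$\left(o + \frac{1}{-301 + 194}\right) X{\left(18,-3 \right)} = \left(-490 + \frac{1}{-301 + 194}\right) \frac{16 - 90}{-3 + 18} = \left(-490 + \frac{1}{-107}\right) \frac{16 - 90}{15} = \left(-490 - \frac{1}{107}\right) \frac{1}{15} \left(-74\right) = \left(- \frac{52431}{107}\right) \left(- \frac{74}{15}\right) = \frac{1293298}{535}$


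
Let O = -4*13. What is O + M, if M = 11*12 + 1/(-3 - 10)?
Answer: 1039/13 ≈ 79.923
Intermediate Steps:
O = -52
M = 1715/13 (M = 132 + 1/(-13) = 132 - 1/13 = 1715/13 ≈ 131.92)
O + M = -52 + 1715/13 = 1039/13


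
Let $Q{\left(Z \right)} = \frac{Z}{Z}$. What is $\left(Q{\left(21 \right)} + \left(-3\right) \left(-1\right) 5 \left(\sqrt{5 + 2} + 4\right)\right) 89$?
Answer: $5429 + 1335 \sqrt{7} \approx 8961.1$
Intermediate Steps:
$Q{\left(Z \right)} = 1$
$\left(Q{\left(21 \right)} + \left(-3\right) \left(-1\right) 5 \left(\sqrt{5 + 2} + 4\right)\right) 89 = \left(1 + \left(-3\right) \left(-1\right) 5 \left(\sqrt{5 + 2} + 4\right)\right) 89 = \left(1 + 3 \cdot 5 \left(\sqrt{7} + 4\right)\right) 89 = \left(1 + 15 \left(4 + \sqrt{7}\right)\right) 89 = \left(1 + \left(60 + 15 \sqrt{7}\right)\right) 89 = \left(61 + 15 \sqrt{7}\right) 89 = 5429 + 1335 \sqrt{7}$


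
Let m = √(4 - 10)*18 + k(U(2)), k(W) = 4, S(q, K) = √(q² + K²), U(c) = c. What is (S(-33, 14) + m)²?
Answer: (4 + √1285 + 18*I*√6)² ≈ -356.22 + 3513.8*I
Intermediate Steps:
S(q, K) = √(K² + q²)
m = 4 + 18*I*√6 (m = √(4 - 10)*18 + 4 = √(-6)*18 + 4 = (I*√6)*18 + 4 = 18*I*√6 + 4 = 4 + 18*I*√6 ≈ 4.0 + 44.091*I)
(S(-33, 14) + m)² = (√(14² + (-33)²) + (4 + 18*I*√6))² = (√(196 + 1089) + (4 + 18*I*√6))² = (√1285 + (4 + 18*I*√6))² = (4 + √1285 + 18*I*√6)²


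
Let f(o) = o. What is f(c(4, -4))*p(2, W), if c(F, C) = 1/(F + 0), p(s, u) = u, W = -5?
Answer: -5/4 ≈ -1.2500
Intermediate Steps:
c(F, C) = 1/F
f(c(4, -4))*p(2, W) = -5/4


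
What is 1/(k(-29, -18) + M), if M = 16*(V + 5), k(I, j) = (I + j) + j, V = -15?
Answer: -1/225 ≈ -0.0044444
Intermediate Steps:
k(I, j) = I + 2*j
M = -160 (M = 16*(-15 + 5) = 16*(-10) = -160)
1/(k(-29, -18) + M) = 1/((-29 + 2*(-18)) - 160) = 1/((-29 - 36) - 160) = 1/(-65 - 160) = 1/(-225) = -1/225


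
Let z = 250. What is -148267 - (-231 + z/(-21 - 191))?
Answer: -15691691/106 ≈ -1.4803e+5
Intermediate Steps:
-148267 - (-231 + z/(-21 - 191)) = -148267 - (-231 + 250/(-21 - 191)) = -148267 - (-231 + 250/(-212)) = -148267 - (-231 - 1/212*250) = -148267 - (-231 - 125/106) = -148267 - 1*(-24611/106) = -148267 + 24611/106 = -15691691/106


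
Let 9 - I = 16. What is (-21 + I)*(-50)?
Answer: 1400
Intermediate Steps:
I = -7 (I = 9 - 1*16 = 9 - 16 = -7)
(-21 + I)*(-50) = (-21 - 7)*(-50) = -28*(-50) = 1400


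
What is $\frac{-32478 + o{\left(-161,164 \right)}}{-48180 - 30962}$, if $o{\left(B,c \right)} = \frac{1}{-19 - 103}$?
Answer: $\frac{3962317}{9655324} \approx 0.41038$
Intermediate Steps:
$o{\left(B,c \right)} = - \frac{1}{122}$ ($o{\left(B,c \right)} = \frac{1}{-122} = - \frac{1}{122}$)
$\frac{-32478 + o{\left(-161,164 \right)}}{-48180 - 30962} = \frac{-32478 - \frac{1}{122}}{-48180 - 30962} = - \frac{3962317}{122 \left(-79142\right)} = \left(- \frac{3962317}{122}\right) \left(- \frac{1}{79142}\right) = \frac{3962317}{9655324}$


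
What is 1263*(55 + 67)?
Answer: 154086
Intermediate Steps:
1263*(55 + 67) = 1263*122 = 154086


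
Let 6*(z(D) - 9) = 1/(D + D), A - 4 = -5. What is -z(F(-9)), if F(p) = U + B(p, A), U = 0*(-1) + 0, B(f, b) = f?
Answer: -971/108 ≈ -8.9907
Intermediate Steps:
A = -1 (A = 4 - 5 = -1)
U = 0 (U = 0 + 0 = 0)
F(p) = p (F(p) = 0 + p = p)
z(D) = 9 + 1/(12*D) (z(D) = 9 + 1/(6*(D + D)) = 9 + 1/(6*((2*D))) = 9 + (1/(2*D))/6 = 9 + 1/(12*D))
-z(F(-9)) = -(9 + (1/12)/(-9)) = -(9 + (1/12)*(-⅑)) = -(9 - 1/108) = -1*971/108 = -971/108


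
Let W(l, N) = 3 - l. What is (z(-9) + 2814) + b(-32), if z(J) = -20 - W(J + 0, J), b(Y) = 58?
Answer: 2840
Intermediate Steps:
z(J) = -23 + J (z(J) = -20 - (3 - (J + 0)) = -20 - (3 - J) = -20 + (-3 + J) = -23 + J)
(z(-9) + 2814) + b(-32) = ((-23 - 9) + 2814) + 58 = (-32 + 2814) + 58 = 2782 + 58 = 2840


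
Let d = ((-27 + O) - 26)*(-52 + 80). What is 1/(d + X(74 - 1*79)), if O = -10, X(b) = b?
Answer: -1/1769 ≈ -0.00056529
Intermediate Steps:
d = -1764 (d = ((-27 - 10) - 26)*(-52 + 80) = (-37 - 26)*28 = -63*28 = -1764)
1/(d + X(74 - 1*79)) = 1/(-1764 + (74 - 1*79)) = 1/(-1764 + (74 - 79)) = 1/(-1764 - 5) = 1/(-1769) = -1/1769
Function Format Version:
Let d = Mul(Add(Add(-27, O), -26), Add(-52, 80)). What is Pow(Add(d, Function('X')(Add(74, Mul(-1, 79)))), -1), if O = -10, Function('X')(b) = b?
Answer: Rational(-1, 1769) ≈ -0.00056529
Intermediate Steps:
d = -1764 (d = Mul(Add(Add(-27, -10), -26), Add(-52, 80)) = Mul(Add(-37, -26), 28) = Mul(-63, 28) = -1764)
Pow(Add(d, Function('X')(Add(74, Mul(-1, 79)))), -1) = Pow(Add(-1764, Add(74, Mul(-1, 79))), -1) = Pow(Add(-1764, Add(74, -79)), -1) = Pow(Add(-1764, -5), -1) = Pow(-1769, -1) = Rational(-1, 1769)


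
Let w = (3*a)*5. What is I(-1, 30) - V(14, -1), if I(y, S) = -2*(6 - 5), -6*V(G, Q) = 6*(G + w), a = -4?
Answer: -48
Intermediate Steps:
w = -60 (w = (3*(-4))*5 = -12*5 = -60)
V(G, Q) = 60 - G (V(G, Q) = -(G - 60) = -(-60 + G) = -(-360 + 6*G)/6 = 60 - G)
I(y, S) = -2 (I(y, S) = -2*1 = -2)
I(-1, 30) - V(14, -1) = -2 - (60 - 1*14) = -2 - (60 - 14) = -2 - 1*46 = -2 - 46 = -48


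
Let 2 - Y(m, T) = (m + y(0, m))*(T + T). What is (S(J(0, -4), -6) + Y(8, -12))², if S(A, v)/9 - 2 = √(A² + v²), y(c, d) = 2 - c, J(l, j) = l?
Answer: 98596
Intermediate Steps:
Y(m, T) = 2 - 2*T*(2 + m) (Y(m, T) = 2 - (m + (2 - 1*0))*(T + T) = 2 - (m + (2 + 0))*2*T = 2 - (m + 2)*2*T = 2 - (2 + m)*2*T = 2 - 2*T*(2 + m))
S(A, v) = 18 + 9*√(A² + v²)
(S(J(0, -4), -6) + Y(8, -12))² = ((18 + 9*√(0² + (-6)²)) + (2 - 4*(-12) - 2*(-12)*8))² = ((18 + 9*√(0 + 36)) + (2 + 48 + 192))² = ((18 + 9*√36) + 242)² = ((18 + 9*6) + 242)² = ((18 + 54) + 242)² = (72 + 242)² = 314² = 98596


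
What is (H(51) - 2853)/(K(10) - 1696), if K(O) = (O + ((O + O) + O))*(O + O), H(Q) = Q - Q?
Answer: 2853/896 ≈ 3.1842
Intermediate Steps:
H(Q) = 0
K(O) = 8*O² (K(O) = (O + (2*O + O))*(2*O) = (O + 3*O)*(2*O) = (4*O)*(2*O) = 8*O²)
(H(51) - 2853)/(K(10) - 1696) = (0 - 2853)/(8*10² - 1696) = -2853/(8*100 - 1696) = -2853/(800 - 1696) = -2853/(-896) = -2853*(-1/896) = 2853/896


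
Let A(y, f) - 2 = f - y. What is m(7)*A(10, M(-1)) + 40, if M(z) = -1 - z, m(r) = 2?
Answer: 24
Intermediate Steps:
A(y, f) = 2 + f - y (A(y, f) = 2 + (f - y) = 2 + f - y)
m(7)*A(10, M(-1)) + 40 = 2*(2 + (-1 - 1*(-1)) - 1*10) + 40 = 2*(2 + (-1 + 1) - 10) + 40 = 2*(2 + 0 - 10) + 40 = 2*(-8) + 40 = -16 + 40 = 24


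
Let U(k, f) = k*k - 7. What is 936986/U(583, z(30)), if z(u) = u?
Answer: 468493/169941 ≈ 2.7568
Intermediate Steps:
U(k, f) = -7 + k**2 (U(k, f) = k**2 - 7 = -7 + k**2)
936986/U(583, z(30)) = 936986/(-7 + 583**2) = 936986/(-7 + 339889) = 936986/339882 = 936986*(1/339882) = 468493/169941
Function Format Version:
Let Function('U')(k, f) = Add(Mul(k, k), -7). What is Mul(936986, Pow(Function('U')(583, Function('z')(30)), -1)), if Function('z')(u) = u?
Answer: Rational(468493, 169941) ≈ 2.7568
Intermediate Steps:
Function('U')(k, f) = Add(-7, Pow(k, 2)) (Function('U')(k, f) = Add(Pow(k, 2), -7) = Add(-7, Pow(k, 2)))
Mul(936986, Pow(Function('U')(583, Function('z')(30)), -1)) = Mul(936986, Pow(Add(-7, Pow(583, 2)), -1)) = Mul(936986, Pow(Add(-7, 339889), -1)) = Mul(936986, Pow(339882, -1)) = Mul(936986, Rational(1, 339882)) = Rational(468493, 169941)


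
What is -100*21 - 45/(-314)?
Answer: -659355/314 ≈ -2099.9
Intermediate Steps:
-100*21 - 45/(-314) = -2100 - 45*(-1/314) = -2100 + 45/314 = -659355/314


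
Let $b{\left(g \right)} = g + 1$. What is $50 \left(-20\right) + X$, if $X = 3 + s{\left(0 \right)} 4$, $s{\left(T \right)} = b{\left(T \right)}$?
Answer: $-993$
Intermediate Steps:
$b{\left(g \right)} = 1 + g$
$s{\left(T \right)} = 1 + T$
$X = 7$ ($X = 3 + \left(1 + 0\right) 4 = 3 + 1 \cdot 4 = 3 + 4 = 7$)
$50 \left(-20\right) + X = 50 \left(-20\right) + 7 = -1000 + 7 = -993$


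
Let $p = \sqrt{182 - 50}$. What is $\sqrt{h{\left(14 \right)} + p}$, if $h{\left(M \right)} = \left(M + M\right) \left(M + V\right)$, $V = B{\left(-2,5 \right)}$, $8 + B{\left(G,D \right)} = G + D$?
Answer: $\sqrt{252 + 2 \sqrt{33}} \approx 16.232$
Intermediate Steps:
$B{\left(G,D \right)} = -8 + D + G$ ($B{\left(G,D \right)} = -8 + \left(G + D\right) = -8 + \left(D + G\right) = -8 + D + G$)
$V = -5$ ($V = -8 + 5 - 2 = -5$)
$h{\left(M \right)} = 2 M \left(-5 + M\right)$ ($h{\left(M \right)} = \left(M + M\right) \left(M - 5\right) = 2 M \left(-5 + M\right)$)
$p = 2 \sqrt{33}$ ($p = \sqrt{132} = 2 \sqrt{33} \approx 11.489$)
$\sqrt{h{\left(14 \right)} + p} = \sqrt{2 \cdot 14 \left(-5 + 14\right) + 2 \sqrt{33}} = \sqrt{2 \cdot 14 \cdot 9 + 2 \sqrt{33}} = \sqrt{252 + 2 \sqrt{33}}$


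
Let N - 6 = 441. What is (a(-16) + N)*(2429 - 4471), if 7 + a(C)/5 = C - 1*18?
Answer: -494164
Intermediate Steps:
N = 447 (N = 6 + 441 = 447)
a(C) = -125 + 5*C (a(C) = -35 + 5*(C - 1*18) = -35 + 5*(C - 18) = -35 + 5*(-18 + C) = -35 + (-90 + 5*C) = -125 + 5*C)
(a(-16) + N)*(2429 - 4471) = ((-125 + 5*(-16)) + 447)*(2429 - 4471) = ((-125 - 80) + 447)*(-2042) = (-205 + 447)*(-2042) = 242*(-2042) = -494164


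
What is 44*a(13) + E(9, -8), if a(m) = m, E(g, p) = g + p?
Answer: 573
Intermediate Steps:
44*a(13) + E(9, -8) = 44*13 + (9 - 8) = 572 + 1 = 573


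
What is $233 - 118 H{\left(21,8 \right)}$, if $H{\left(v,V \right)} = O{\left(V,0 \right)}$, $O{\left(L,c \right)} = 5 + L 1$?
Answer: $-1301$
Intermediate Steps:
$O{\left(L,c \right)} = 5 + L$
$H{\left(v,V \right)} = 5 + V$
$233 - 118 H{\left(21,8 \right)} = 233 - 118 \left(5 + 8\right) = 233 - 1534 = -1301$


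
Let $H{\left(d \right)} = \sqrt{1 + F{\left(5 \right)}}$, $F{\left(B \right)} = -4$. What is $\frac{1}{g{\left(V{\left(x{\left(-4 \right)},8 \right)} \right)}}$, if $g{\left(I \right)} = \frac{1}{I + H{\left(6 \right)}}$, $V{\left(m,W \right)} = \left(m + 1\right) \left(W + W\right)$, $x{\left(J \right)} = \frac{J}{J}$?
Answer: $32 + i \sqrt{3} \approx 32.0 + 1.732 i$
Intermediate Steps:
$x{\left(J \right)} = 1$
$H{\left(d \right)} = i \sqrt{3}$ ($H{\left(d \right)} = \sqrt{1 - 4} = \sqrt{-3} = i \sqrt{3}$)
$V{\left(m,W \right)} = 2 W \left(1 + m\right)$ ($V{\left(m,W \right)} = \left(1 + m\right) 2 W = 2 W \left(1 + m\right)$)
$g{\left(I \right)} = \frac{1}{I + i \sqrt{3}}$
$\frac{1}{g{\left(V{\left(x{\left(-4 \right)},8 \right)} \right)}} = \frac{1}{\frac{1}{2 \cdot 8 \left(1 + 1\right) + i \sqrt{3}}} = \frac{1}{\frac{1}{2 \cdot 8 \cdot 2 + i \sqrt{3}}} = \frac{1}{\frac{1}{32 + i \sqrt{3}}} = 32 + i \sqrt{3}$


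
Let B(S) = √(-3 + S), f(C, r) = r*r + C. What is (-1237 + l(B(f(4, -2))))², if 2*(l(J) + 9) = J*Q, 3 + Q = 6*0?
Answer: 6210109/4 + 3738*√5 ≈ 1.5609e+6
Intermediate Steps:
f(C, r) = C + r² (f(C, r) = r² + C = C + r²)
Q = -3 (Q = -3 + 6*0 = -3 + 0 = -3)
l(J) = -9 - 3*J/2 (l(J) = -9 + (J*(-3))/2 = -9 + (-3*J)/2 = -9 - 3*J/2)
(-1237 + l(B(f(4, -2))))² = (-1237 + (-9 - 3*√(-3 + (4 + (-2)²))/2))² = (-1237 + (-9 - 3*√(-3 + (4 + 4))/2))² = (-1237 + (-9 - 3*√(-3 + 8)/2))² = (-1237 + (-9 - 3*√5/2))² = (-1246 - 3*√5/2)²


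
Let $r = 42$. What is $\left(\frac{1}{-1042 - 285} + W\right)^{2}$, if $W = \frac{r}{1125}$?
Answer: $\frac{331349209}{247630640625} \approx 0.0013381$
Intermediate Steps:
$W = \frac{14}{375}$ ($W = \frac{42}{1125} = 42 \cdot \frac{1}{1125} = \frac{14}{375} \approx 0.037333$)
$\left(\frac{1}{-1042 - 285} + W\right)^{2} = \left(\frac{1}{-1042 - 285} + \frac{14}{375}\right)^{2} = \left(\frac{1}{-1327} + \frac{14}{375}\right)^{2} = \left(- \frac{1}{1327} + \frac{14}{375}\right)^{2} = \left(\frac{18203}{497625}\right)^{2} = \frac{331349209}{247630640625}$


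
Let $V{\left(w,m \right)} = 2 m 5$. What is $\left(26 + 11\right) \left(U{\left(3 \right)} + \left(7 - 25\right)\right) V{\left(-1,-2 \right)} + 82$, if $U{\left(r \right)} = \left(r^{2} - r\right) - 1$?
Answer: $9702$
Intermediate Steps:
$V{\left(w,m \right)} = 10 m$
$U{\left(r \right)} = -1 + r^{2} - r$
$\left(26 + 11\right) \left(U{\left(3 \right)} + \left(7 - 25\right)\right) V{\left(-1,-2 \right)} + 82 = \left(26 + 11\right) \left(\left(-1 + 3^{2} - 3\right) + \left(7 - 25\right)\right) 10 \left(-2\right) + 82 = 37 \left(\left(-1 + 9 - 3\right) + \left(7 - 25\right)\right) \left(-20\right) + 82 = 37 \left(5 - 18\right) \left(-20\right) + 82 = 37 \left(-13\right) \left(-20\right) + 82 = \left(-481\right) \left(-20\right) + 82 = 9620 + 82 = 9702$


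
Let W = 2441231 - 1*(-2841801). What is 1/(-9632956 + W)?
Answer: -1/4349924 ≈ -2.2989e-7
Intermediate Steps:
W = 5283032 (W = 2441231 + 2841801 = 5283032)
1/(-9632956 + W) = 1/(-9632956 + 5283032) = 1/(-4349924) = -1/4349924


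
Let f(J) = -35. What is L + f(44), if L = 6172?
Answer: 6137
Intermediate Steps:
L + f(44) = 6172 - 35 = 6137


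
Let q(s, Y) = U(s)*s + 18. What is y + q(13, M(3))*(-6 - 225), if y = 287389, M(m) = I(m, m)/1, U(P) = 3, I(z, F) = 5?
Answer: 274222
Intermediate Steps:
M(m) = 5 (M(m) = 5/1 = 5*1 = 5)
q(s, Y) = 18 + 3*s (q(s, Y) = 3*s + 18 = 18 + 3*s)
y + q(13, M(3))*(-6 - 225) = 287389 + (18 + 3*13)*(-6 - 225) = 287389 + (18 + 39)*(-231) = 287389 + 57*(-231) = 287389 - 13167 = 274222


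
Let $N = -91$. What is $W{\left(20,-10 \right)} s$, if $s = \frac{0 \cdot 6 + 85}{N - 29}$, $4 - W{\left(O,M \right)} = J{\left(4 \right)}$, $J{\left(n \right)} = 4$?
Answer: $0$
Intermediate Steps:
$W{\left(O,M \right)} = 0$ ($W{\left(O,M \right)} = 4 - 4 = 0$)
$s = - \frac{17}{24}$ ($s = \frac{0 \cdot 6 + 85}{-91 - 29} = \frac{0 + 85}{-120} = 85 \left(- \frac{1}{120}\right) = - \frac{17}{24} \approx -0.70833$)
$W{\left(20,-10 \right)} s = 0 \left(- \frac{17}{24}\right) = 0$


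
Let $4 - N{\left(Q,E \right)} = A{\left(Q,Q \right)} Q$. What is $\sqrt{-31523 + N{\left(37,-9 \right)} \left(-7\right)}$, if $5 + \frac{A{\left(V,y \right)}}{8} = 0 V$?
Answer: $i \sqrt{41911} \approx 204.72 i$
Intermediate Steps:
$A{\left(V,y \right)} = -40$ ($A{\left(V,y \right)} = -40 + 8 \cdot 0 V = -40 + 8 \cdot 0 = -40 + 0 = -40$)
$N{\left(Q,E \right)} = 4 + 40 Q$ ($N{\left(Q,E \right)} = 4 - - 40 Q = 4 + 40 Q$)
$\sqrt{-31523 + N{\left(37,-9 \right)} \left(-7\right)} = \sqrt{-31523 + \left(4 + 40 \cdot 37\right) \left(-7\right)} = \sqrt{-31523 + \left(4 + 1480\right) \left(-7\right)} = \sqrt{-31523 + 1484 \left(-7\right)} = \sqrt{-31523 - 10388} = \sqrt{-41911} = i \sqrt{41911}$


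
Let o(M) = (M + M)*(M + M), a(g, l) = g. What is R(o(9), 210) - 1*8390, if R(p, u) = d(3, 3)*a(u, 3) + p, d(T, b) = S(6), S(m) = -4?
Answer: -8906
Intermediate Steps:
d(T, b) = -4
o(M) = 4*M² (o(M) = (2*M)*(2*M) = 4*M²)
R(p, u) = p - 4*u (R(p, u) = -4*u + p = p - 4*u)
R(o(9), 210) - 1*8390 = (4*9² - 4*210) - 1*8390 = (4*81 - 840) - 8390 = (324 - 840) - 8390 = -516 - 8390 = -8906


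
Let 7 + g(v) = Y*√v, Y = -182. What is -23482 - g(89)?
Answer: -23475 + 182*√89 ≈ -21758.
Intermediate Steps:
g(v) = -7 - 182*√v
-23482 - g(89) = -23482 - (-7 - 182*√89) = -23482 + (7 + 182*√89) = -23475 + 182*√89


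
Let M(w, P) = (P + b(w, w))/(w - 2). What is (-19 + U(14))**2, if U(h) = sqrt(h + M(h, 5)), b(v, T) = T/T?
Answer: (38 - sqrt(58))**2/4 ≈ 230.80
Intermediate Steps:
b(v, T) = 1
M(w, P) = (1 + P)/(-2 + w) (M(w, P) = (P + 1)/(w - 2) = (1 + P)/(-2 + w))
U(h) = sqrt(h + 6/(-2 + h)) (U(h) = sqrt(h + (1 + 5)/(-2 + h)) = sqrt(h + 6/(-2 + h)))
(-19 + U(14))**2 = (-19 + sqrt((6 + 14*(-2 + 14))/(-2 + 14)))**2 = (-19 + sqrt((6 + 14*12)/12))**2 = (-19 + sqrt((6 + 168)/12))**2 = (-19 + sqrt((1/12)*174))**2 = (-19 + sqrt(29/2))**2 = (-19 + sqrt(58)/2)**2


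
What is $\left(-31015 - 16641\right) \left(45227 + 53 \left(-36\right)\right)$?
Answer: $-2064410264$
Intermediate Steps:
$\left(-31015 - 16641\right) \left(45227 + 53 \left(-36\right)\right) = - 47656 \left(45227 - 1908\right) = \left(-47656\right) 43319 = -2064410264$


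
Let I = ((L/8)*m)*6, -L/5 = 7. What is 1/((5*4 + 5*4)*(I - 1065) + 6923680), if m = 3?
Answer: 1/6877930 ≈ 1.4539e-7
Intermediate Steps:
L = -35 (L = -5*7 = -35)
I = -315/4 (I = (-35/8*3)*6 = (-35*1/8*3)*6 = -35/8*3*6 = -105/8*6 = -315/4 ≈ -78.750)
1/((5*4 + 5*4)*(I - 1065) + 6923680) = 1/((5*4 + 5*4)*(-315/4 - 1065) + 6923680) = 1/((20 + 20)*(-4575/4) + 6923680) = 1/(40*(-4575/4) + 6923680) = 1/(-45750 + 6923680) = 1/6877930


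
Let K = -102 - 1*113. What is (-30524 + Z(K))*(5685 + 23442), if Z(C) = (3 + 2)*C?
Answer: -920384073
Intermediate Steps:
K = -215 (K = -102 - 113 = -215)
Z(C) = 5*C
(-30524 + Z(K))*(5685 + 23442) = (-30524 + 5*(-215))*(5685 + 23442) = (-30524 - 1075)*29127 = -31599*29127 = -920384073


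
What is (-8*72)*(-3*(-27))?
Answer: -46656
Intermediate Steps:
(-8*72)*(-3*(-27)) = -576*81 = -46656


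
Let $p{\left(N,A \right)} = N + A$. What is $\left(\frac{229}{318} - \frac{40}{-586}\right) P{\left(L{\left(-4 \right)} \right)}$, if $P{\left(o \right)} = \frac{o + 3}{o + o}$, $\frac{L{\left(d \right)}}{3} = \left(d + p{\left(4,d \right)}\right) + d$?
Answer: $\frac{514199}{1490784} \approx 0.34492$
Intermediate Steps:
$p{\left(N,A \right)} = A + N$
$L{\left(d \right)} = 12 + 9 d$ ($L{\left(d \right)} = 3 \left(\left(d + \left(d + 4\right)\right) + d\right) = 3 \left(\left(d + \left(4 + d\right)\right) + d\right) = 3 \left(\left(4 + 2 d\right) + d\right) = 3 \left(4 + 3 d\right) = 12 + 9 d$)
$P{\left(o \right)} = \frac{3 + o}{2 o}$
$\left(\frac{229}{318} - \frac{40}{-586}\right) P{\left(L{\left(-4 \right)} \right)} = \left(\frac{229}{318} - \frac{40}{-586}\right) \frac{3 + \left(12 + 9 \left(-4\right)\right)}{2 \left(12 + 9 \left(-4\right)\right)} = \left(229 \cdot \frac{1}{318} - - \frac{20}{293}\right) \frac{3 + \left(12 - 36\right)}{2 \left(12 - 36\right)} = \left(\frac{229}{318} + \frac{20}{293}\right) \frac{3 - 24}{2 \left(-24\right)} = \frac{73457 \cdot \frac{1}{2} \left(- \frac{1}{24}\right) \left(-21\right)}{93174} = \frac{73457}{93174} \cdot \frac{7}{16} = \frac{514199}{1490784}$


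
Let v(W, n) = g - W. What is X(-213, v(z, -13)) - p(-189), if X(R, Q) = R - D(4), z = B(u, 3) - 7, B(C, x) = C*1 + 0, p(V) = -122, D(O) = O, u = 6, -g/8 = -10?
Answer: -95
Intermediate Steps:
g = 80 (g = -8*(-10) = 80)
B(C, x) = C (B(C, x) = C + 0 = C)
z = -1 (z = 6 - 7 = -1)
v(W, n) = 80 - W
X(R, Q) = -4 + R (X(R, Q) = R - 1*4 = R - 4 = -4 + R)
X(-213, v(z, -13)) - p(-189) = (-4 - 213) - 1*(-122) = -217 + 122 = -95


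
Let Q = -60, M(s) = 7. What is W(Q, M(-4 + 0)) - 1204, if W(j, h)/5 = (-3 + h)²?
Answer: -1124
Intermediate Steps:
W(j, h) = 5*(-3 + h)²
W(Q, M(-4 + 0)) - 1204 = 5*(-3 + 7)² - 1204 = 5*4² - 1204 = 5*16 - 1204 = 80 - 1204 = -1124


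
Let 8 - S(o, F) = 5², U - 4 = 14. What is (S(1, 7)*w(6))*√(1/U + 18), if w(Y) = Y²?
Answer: -510*√26 ≈ -2600.5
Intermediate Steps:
U = 18 (U = 4 + 14 = 18)
S(o, F) = -17 (S(o, F) = 8 - 1*5² = 8 - 1*25 = 8 - 25 = -17)
(S(1, 7)*w(6))*√(1/U + 18) = (-17*6²)*√(1/18 + 18) = (-17*36)*√(1/18 + 18) = -510*√26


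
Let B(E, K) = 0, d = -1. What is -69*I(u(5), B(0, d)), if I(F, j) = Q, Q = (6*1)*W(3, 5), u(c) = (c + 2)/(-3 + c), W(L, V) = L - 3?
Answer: 0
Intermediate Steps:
W(L, V) = -3 + L
u(c) = (2 + c)/(-3 + c)
Q = 0 (Q = (6*1)*(-3 + 3) = 6*0 = 0)
I(F, j) = 0
-69*I(u(5), B(0, d)) = -69*0 = 0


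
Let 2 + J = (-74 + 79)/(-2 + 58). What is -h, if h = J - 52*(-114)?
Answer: -331861/56 ≈ -5926.1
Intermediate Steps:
J = -107/56 (J = -2 + (-74 + 79)/(-2 + 58) = -2 + 5/56 = -107/56 ≈ -1.9107)
h = 331861/56 (h = -107/56 - 52*(-114) = -107/56 + 5928 = 331861/56 ≈ 5926.1)
-h = -1*331861/56 = -331861/56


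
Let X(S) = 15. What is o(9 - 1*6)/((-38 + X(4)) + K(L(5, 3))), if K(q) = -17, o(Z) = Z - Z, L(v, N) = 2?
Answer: 0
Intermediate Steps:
o(Z) = 0
o(9 - 1*6)/((-38 + X(4)) + K(L(5, 3))) = 0/((-38 + 15) - 17) = 0/(-23 - 17) = 0/(-40) = 0*(-1/40) = 0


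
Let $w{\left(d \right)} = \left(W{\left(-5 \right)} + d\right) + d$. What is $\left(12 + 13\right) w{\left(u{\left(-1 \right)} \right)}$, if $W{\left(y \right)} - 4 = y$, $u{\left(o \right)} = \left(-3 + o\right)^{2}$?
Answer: $775$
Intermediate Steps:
$W{\left(y \right)} = 4 + y$
$w{\left(d \right)} = -1 + 2 d$ ($w{\left(d \right)} = \left(\left(4 - 5\right) + d\right) + d = \left(-1 + d\right) + d = -1 + 2 d$)
$\left(12 + 13\right) w{\left(u{\left(-1 \right)} \right)} = \left(12 + 13\right) \left(-1 + 2 \left(-3 - 1\right)^{2}\right) = 25 \left(-1 + 2 \left(-4\right)^{2}\right) = 25 \left(-1 + 2 \cdot 16\right) = 25 \left(-1 + 32\right) = 25 \cdot 31 = 775$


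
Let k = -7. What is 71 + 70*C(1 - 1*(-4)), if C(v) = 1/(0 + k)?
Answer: 61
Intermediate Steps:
C(v) = -⅐ (C(v) = 1/(0 - 7) = 1/(-7) = -⅐)
71 + 70*C(1 - 1*(-4)) = 71 + 70*(-⅐) = 71 - 10 = 61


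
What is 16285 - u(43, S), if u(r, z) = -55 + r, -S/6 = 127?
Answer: 16297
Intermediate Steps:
S = -762 (S = -6*127 = -762)
16285 - u(43, S) = 16285 - (-55 + 43) = 16285 - 1*(-12) = 16285 + 12 = 16297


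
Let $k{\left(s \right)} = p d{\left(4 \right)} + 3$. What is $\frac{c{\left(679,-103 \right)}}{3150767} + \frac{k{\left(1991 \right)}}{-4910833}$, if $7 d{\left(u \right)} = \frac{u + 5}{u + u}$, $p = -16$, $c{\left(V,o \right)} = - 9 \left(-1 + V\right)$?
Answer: $- \frac{209770773063}{108310233912377} \approx -0.0019368$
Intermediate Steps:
$c{\left(V,o \right)} = 9 - 9 V$
$d{\left(u \right)} = \frac{5 + u}{14 u}$ ($d{\left(u \right)} = \frac{\left(u + 5\right) \frac{1}{u + u}}{7} = \frac{\left(5 + u\right) \frac{1}{2 u}}{7} = \frac{\frac{1}{2} \frac{1}{u} \left(5 + u\right)}{7} = \frac{5 + u}{14 u}$)
$k{\left(s \right)} = \frac{3}{7}$ ($k{\left(s \right)} = - 16 \frac{5 + 4}{14 \cdot 4} + 3 = - 16 \cdot \frac{1}{14} \cdot \frac{1}{4} \cdot 9 + 3 = \left(-16\right) \frac{9}{56} + 3 = - \frac{18}{7} + 3 = \frac{3}{7}$)
$\frac{c{\left(679,-103 \right)}}{3150767} + \frac{k{\left(1991 \right)}}{-4910833} = \frac{9 - 6111}{3150767} + \frac{3}{7 \left(-4910833\right)} = \left(9 - 6111\right) \frac{1}{3150767} + \frac{3}{7} \left(- \frac{1}{4910833}\right) = \left(-6102\right) \frac{1}{3150767} - \frac{3}{34375831} = - \frac{6102}{3150767} - \frac{3}{34375831} = - \frac{209770773063}{108310233912377}$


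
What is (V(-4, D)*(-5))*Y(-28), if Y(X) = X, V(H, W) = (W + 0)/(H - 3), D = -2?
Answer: 40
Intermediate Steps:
V(H, W) = W/(-3 + H)
(V(-4, D)*(-5))*Y(-28) = (-2/(-3 - 4)*(-5))*(-28) = (-2/(-7)*(-5))*(-28) = (-2*(-⅐)*(-5))*(-28) = ((2/7)*(-5))*(-28) = -10/7*(-28) = 40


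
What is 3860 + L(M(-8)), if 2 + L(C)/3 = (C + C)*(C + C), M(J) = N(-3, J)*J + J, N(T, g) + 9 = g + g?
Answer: 446222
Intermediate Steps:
N(T, g) = -9 + 2*g (N(T, g) = -9 + (g + g) = -9 + 2*g)
M(J) = J + J*(-9 + 2*J) (M(J) = (-9 + 2*J)*J + J = J*(-9 + 2*J) + J = J + J*(-9 + 2*J))
L(C) = -6 + 12*C**2 (L(C) = -6 + 3*((C + C)*(C + C)) = -6 + 3*((2*C)*(2*C)) = -6 + 3*(4*C**2) = -6 + 12*C**2)
3860 + L(M(-8)) = 3860 + (-6 + 12*(2*(-8)*(-4 - 8))**2) = 3860 + (-6 + 12*(2*(-8)*(-12))**2) = 3860 + (-6 + 12*192**2) = 3860 + (-6 + 12*36864) = 3860 + (-6 + 442368) = 3860 + 442362 = 446222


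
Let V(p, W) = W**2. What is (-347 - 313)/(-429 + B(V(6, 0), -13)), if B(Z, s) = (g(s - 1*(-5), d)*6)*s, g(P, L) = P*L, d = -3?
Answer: 220/767 ≈ 0.28683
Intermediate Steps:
g(P, L) = L*P
B(Z, s) = s*(-90 - 18*s) (B(Z, s) = (-3*(s - 1*(-5))*6)*s = (-3*(s + 5)*6)*s = (-3*(5 + s)*6)*s = ((-15 - 3*s)*6)*s = (-90 - 18*s)*s = s*(-90 - 18*s))
(-347 - 313)/(-429 + B(V(6, 0), -13)) = (-347 - 313)/(-429 + 18*(-13)*(-5 - 1*(-13))) = -660/(-429 + 18*(-13)*(-5 + 13)) = -660/(-429 + 18*(-13)*8) = -660/(-429 - 1872) = -660/(-2301) = -660*(-1/2301) = 220/767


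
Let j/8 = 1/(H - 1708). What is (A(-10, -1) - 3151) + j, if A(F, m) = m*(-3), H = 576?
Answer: -890886/283 ≈ -3148.0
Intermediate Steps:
A(F, m) = -3*m
j = -2/283 (j = 8/(576 - 1708) = 8/(-1132) = 8*(-1/1132) = -2/283 ≈ -0.0070671)
(A(-10, -1) - 3151) + j = (-3*(-1) - 3151) - 2/283 = (3 - 3151) - 2/283 = -3148 - 2/283 = -890886/283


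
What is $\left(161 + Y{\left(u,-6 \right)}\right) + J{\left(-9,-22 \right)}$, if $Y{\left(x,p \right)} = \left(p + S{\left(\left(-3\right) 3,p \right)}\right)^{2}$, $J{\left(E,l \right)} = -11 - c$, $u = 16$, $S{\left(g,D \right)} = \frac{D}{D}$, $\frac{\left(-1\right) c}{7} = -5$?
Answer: $140$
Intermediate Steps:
$c = 35$ ($c = \left(-7\right) \left(-5\right) = 35$)
$S{\left(g,D \right)} = 1$
$J{\left(E,l \right)} = -46$ ($J{\left(E,l \right)} = -11 - 35 = -46$)
$Y{\left(x,p \right)} = \left(1 + p\right)^{2}$ ($Y{\left(x,p \right)} = \left(p + 1\right)^{2} = \left(1 + p\right)^{2}$)
$\left(161 + Y{\left(u,-6 \right)}\right) + J{\left(-9,-22 \right)} = \left(161 + \left(1 - 6\right)^{2}\right) - 46 = \left(161 + \left(-5\right)^{2}\right) - 46 = \left(161 + 25\right) - 46 = 186 - 46 = 140$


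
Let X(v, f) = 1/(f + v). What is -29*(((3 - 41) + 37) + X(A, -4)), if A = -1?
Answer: 174/5 ≈ 34.800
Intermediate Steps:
-29*(((3 - 41) + 37) + X(A, -4)) = -29*(((3 - 41) + 37) + 1/(-4 - 1)) = -29*((-38 + 37) + 1/(-5)) = -29*(-1 - ⅕) = -29*(-6/5) = 174/5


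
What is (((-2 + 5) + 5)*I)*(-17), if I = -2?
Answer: 272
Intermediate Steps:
(((-2 + 5) + 5)*I)*(-17) = (((-2 + 5) + 5)*(-2))*(-17) = ((3 + 5)*(-2))*(-17) = (8*(-2))*(-17) = -16*(-17) = 272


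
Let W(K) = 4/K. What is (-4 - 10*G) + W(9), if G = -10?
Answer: 868/9 ≈ 96.444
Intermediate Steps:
(-4 - 10*G) + W(9) = (-4 - 10*(-10)) + 4/9 = (-4 + 100) + 4*(1/9) = 96 + 4/9 = 868/9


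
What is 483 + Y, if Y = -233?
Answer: 250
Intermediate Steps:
483 + Y = 483 - 233 = 250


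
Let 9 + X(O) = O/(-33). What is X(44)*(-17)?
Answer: 527/3 ≈ 175.67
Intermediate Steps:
X(O) = -9 - O/33 (X(O) = -9 + O/(-33) = -9 + O*(-1/33) = -9 - O/33)
X(44)*(-17) = (-9 - 1/33*44)*(-17) = (-9 - 4/3)*(-17) = -31/3*(-17) = 527/3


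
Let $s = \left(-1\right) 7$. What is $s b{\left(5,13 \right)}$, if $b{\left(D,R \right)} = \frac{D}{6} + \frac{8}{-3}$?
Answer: $\frac{77}{6} \approx 12.833$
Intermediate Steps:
$s = -7$
$b{\left(D,R \right)} = - \frac{8}{3} + \frac{D}{6}$ ($b{\left(D,R \right)} = D \frac{1}{6} + 8 \left(- \frac{1}{3}\right) = \frac{D}{6} - \frac{8}{3} = - \frac{8}{3} + \frac{D}{6}$)
$s b{\left(5,13 \right)} = - 7 \left(- \frac{8}{3} + \frac{1}{6} \cdot 5\right) = - 7 \left(- \frac{8}{3} + \frac{5}{6}\right) = \left(-7\right) \left(- \frac{11}{6}\right) = \frac{77}{6}$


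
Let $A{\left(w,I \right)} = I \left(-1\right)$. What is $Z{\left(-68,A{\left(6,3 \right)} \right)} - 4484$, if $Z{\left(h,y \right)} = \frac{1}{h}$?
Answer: $- \frac{304913}{68} \approx -4484.0$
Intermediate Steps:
$A{\left(w,I \right)} = - I$
$Z{\left(-68,A{\left(6,3 \right)} \right)} - 4484 = \frac{1}{-68} - 4484 = - \frac{1}{68} - 4484 = - \frac{304913}{68}$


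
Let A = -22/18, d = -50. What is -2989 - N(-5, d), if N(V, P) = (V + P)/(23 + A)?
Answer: -585349/196 ≈ -2986.5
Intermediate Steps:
A = -11/9 (A = -22*1/18 = -11/9 ≈ -1.2222)
N(V, P) = 9*P/196 + 9*V/196 (N(V, P) = (V + P)/(23 - 11/9) = (P + V)/(196/9) = (P + V)*(9/196) = 9*P/196 + 9*V/196)
-2989 - N(-5, d) = -2989 - ((9/196)*(-50) + (9/196)*(-5)) = -2989 - (-225/98 - 45/196) = -2989 - 1*(-495/196) = -2989 + 495/196 = -585349/196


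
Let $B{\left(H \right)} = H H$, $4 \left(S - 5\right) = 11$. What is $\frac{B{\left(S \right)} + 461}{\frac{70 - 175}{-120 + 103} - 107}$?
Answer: $- \frac{141729}{27424} \approx -5.1681$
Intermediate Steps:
$S = \frac{31}{4}$ ($S = 5 + \frac{1}{4} \cdot 11 = 5 + \frac{11}{4} = \frac{31}{4} \approx 7.75$)
$B{\left(H \right)} = H^{2}$
$\frac{B{\left(S \right)} + 461}{\frac{70 - 175}{-120 + 103} - 107} = \frac{\left(\frac{31}{4}\right)^{2} + 461}{\frac{70 - 175}{-120 + 103} - 107} = \frac{\frac{961}{16} + 461}{- \frac{105}{-17} - 107} = \frac{8337}{16 \left(\left(-105\right) \left(- \frac{1}{17}\right) - 107\right)} = \frac{8337}{16 \left(\frac{105}{17} - 107\right)} = \frac{8337}{16 \left(- \frac{1714}{17}\right)} = \frac{8337}{16} \left(- \frac{17}{1714}\right) = - \frac{141729}{27424}$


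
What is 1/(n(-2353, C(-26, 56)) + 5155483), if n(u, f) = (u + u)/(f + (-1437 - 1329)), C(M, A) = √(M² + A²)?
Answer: 9855925702687/50812074186439042547 - 2353*√953/50812074186439042547 ≈ 1.9397e-7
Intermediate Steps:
C(M, A) = √(A² + M²)
n(u, f) = 2*u/(-2766 + f) (n(u, f) = (2*u)/(f - 2766) = (2*u)/(-2766 + f) = 2*u/(-2766 + f))
1/(n(-2353, C(-26, 56)) + 5155483) = 1/(2*(-2353)/(-2766 + √(56² + (-26)²)) + 5155483) = 1/(2*(-2353)/(-2766 + √(3136 + 676)) + 5155483) = 1/(2*(-2353)/(-2766 + √3812) + 5155483) = 1/(2*(-2353)/(-2766 + 2*√953) + 5155483) = 1/(-4706/(-2766 + 2*√953) + 5155483) = 1/(5155483 - 4706/(-2766 + 2*√953))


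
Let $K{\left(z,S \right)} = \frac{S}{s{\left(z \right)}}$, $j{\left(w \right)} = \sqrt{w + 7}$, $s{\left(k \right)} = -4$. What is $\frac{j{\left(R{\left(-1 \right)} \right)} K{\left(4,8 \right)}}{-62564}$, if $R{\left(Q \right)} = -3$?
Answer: $\frac{1}{15641} \approx 6.3934 \cdot 10^{-5}$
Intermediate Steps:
$j{\left(w \right)} = \sqrt{7 + w}$
$K{\left(z,S \right)} = - \frac{S}{4}$ ($K{\left(z,S \right)} = \frac{S}{-4} = S \left(- \frac{1}{4}\right) = - \frac{S}{4}$)
$\frac{j{\left(R{\left(-1 \right)} \right)} K{\left(4,8 \right)}}{-62564} = \frac{\sqrt{7 - 3} \left(\left(- \frac{1}{4}\right) 8\right)}{-62564} = \sqrt{4} \left(-2\right) \left(- \frac{1}{62564}\right) = 2 \left(-2\right) \left(- \frac{1}{62564}\right) = \left(-4\right) \left(- \frac{1}{62564}\right) = \frac{1}{15641}$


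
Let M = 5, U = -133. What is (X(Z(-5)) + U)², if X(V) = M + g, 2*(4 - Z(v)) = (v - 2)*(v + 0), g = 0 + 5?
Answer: 15129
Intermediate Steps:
g = 5
Z(v) = 4 - v*(-2 + v)/2 (Z(v) = 4 - (v - 2)*(v + 0)/2 = 4 - (-2 + v)*v/2 = 4 - v*(-2 + v)/2)
X(V) = 10 (X(V) = 5 + 5 = 10)
(X(Z(-5)) + U)² = (10 - 133)² = (-123)² = 15129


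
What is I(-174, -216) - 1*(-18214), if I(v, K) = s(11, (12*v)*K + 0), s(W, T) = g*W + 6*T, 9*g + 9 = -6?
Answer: 8172731/3 ≈ 2.7242e+6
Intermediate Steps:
g = -5/3 (g = -1 + (⅑)*(-6) = -1 - ⅔ = -5/3 ≈ -1.6667)
s(W, T) = 6*T - 5*W/3 (s(W, T) = -5*W/3 + 6*T = 6*T - 5*W/3)
I(v, K) = -55/3 + 72*K*v (I(v, K) = 6*((12*v)*K + 0) - 5/3*11 = 6*(12*K*v + 0) - 55/3 = 6*(12*K*v) - 55/3 = 72*K*v - 55/3 = -55/3 + 72*K*v)
I(-174, -216) - 1*(-18214) = (-55/3 + 72*(-216)*(-174)) - 1*(-18214) = (-55/3 + 2706048) + 18214 = 8118089/3 + 18214 = 8172731/3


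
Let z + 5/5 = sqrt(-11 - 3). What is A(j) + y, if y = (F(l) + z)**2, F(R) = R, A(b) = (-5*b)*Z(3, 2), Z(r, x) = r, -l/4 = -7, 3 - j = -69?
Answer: -365 + 54*I*sqrt(14) ≈ -365.0 + 202.05*I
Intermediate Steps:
j = 72 (j = 3 - 1*(-69) = 3 + 69 = 72)
l = 28 (l = -4*(-7) = 28)
A(b) = -15*b (A(b) = -5*b*3 = -15*b)
z = -1 + I*sqrt(14) (z = -1 + sqrt(-11 - 3) = -1 + sqrt(-14) = -1 + I*sqrt(14) ≈ -1.0 + 3.7417*I)
y = (27 + I*sqrt(14))**2 (y = (28 + (-1 + I*sqrt(14)))**2 = (27 + I*sqrt(14))**2 ≈ 715.0 + 202.05*I)
A(j) + y = -15*72 + (27 + I*sqrt(14))**2 = -1080 + (27 + I*sqrt(14))**2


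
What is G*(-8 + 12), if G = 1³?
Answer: 4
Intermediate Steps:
G = 1
G*(-8 + 12) = 1*(-8 + 12) = 1*4 = 4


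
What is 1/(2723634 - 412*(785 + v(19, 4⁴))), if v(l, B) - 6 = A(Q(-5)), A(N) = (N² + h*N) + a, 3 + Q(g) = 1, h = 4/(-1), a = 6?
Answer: 1/2390326 ≈ 4.1835e-7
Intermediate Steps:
h = -4 (h = 4*(-1) = -4)
Q(g) = -2 (Q(g) = -3 + 1 = -2)
A(N) = 6 + N² - 4*N (A(N) = (N² - 4*N) + 6 = 6 + N² - 4*N)
v(l, B) = 24 (v(l, B) = 6 + (6 + (-2)² - 4*(-2)) = 6 + (6 + 4 + 8) = 6 + 18 = 24)
1/(2723634 - 412*(785 + v(19, 4⁴))) = 1/(2723634 - 412*(785 + 24)) = 1/(2723634 - 412*809) = 1/(2723634 - 333308) = 1/2390326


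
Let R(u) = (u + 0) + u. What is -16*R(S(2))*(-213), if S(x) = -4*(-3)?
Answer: 81792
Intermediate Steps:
S(x) = 12
R(u) = 2*u (R(u) = u + u = 2*u)
-16*R(S(2))*(-213) = -32*12*(-213) = -16*24*(-213) = -384*(-213) = 81792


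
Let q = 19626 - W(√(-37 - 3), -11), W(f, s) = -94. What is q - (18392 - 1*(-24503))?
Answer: -23175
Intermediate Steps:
q = 19720 (q = 19626 - 1*(-94) = 19626 + 94 = 19720)
q - (18392 - 1*(-24503)) = 19720 - (18392 - 1*(-24503)) = 19720 - (18392 + 24503) = 19720 - 1*42895 = 19720 - 42895 = -23175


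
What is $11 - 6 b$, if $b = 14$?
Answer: $-73$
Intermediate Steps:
$11 - 6 b = 11 - 84 = -73$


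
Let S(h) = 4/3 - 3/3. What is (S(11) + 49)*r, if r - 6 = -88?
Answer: -12136/3 ≈ -4045.3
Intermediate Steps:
r = -82 (r = 6 - 88 = -82)
S(h) = ⅓ (S(h) = 4*(⅓) - 3*⅓ = 4/3 - 1 = ⅓)
(S(11) + 49)*r = (⅓ + 49)*(-82) = (148/3)*(-82) = -12136/3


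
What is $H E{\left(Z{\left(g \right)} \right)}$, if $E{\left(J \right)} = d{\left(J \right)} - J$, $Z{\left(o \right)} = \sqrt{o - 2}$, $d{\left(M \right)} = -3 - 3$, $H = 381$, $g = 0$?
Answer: $-2286 - 381 i \sqrt{2} \approx -2286.0 - 538.82 i$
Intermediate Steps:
$d{\left(M \right)} = -6$ ($d{\left(M \right)} = -3 - 3 = -6$)
$Z{\left(o \right)} = \sqrt{-2 + o}$
$E{\left(J \right)} = -6 - J$
$H E{\left(Z{\left(g \right)} \right)} = 381 \left(-6 - \sqrt{-2 + 0}\right) = 381 \left(-6 - \sqrt{-2}\right) = 381 \left(-6 - i \sqrt{2}\right) = -2286 - 381 i \sqrt{2}$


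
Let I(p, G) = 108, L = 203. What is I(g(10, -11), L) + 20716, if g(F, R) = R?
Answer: 20824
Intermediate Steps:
I(g(10, -11), L) + 20716 = 108 + 20716 = 20824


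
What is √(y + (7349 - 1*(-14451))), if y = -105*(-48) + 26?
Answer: √26866 ≈ 163.91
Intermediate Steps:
y = 5066 (y = 5040 + 26 = 5066)
√(y + (7349 - 1*(-14451))) = √(5066 + (7349 - 1*(-14451))) = √(5066 + (7349 + 14451)) = √(5066 + 21800) = √26866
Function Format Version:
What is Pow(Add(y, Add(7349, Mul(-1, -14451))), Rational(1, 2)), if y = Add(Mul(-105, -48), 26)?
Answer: Pow(26866, Rational(1, 2)) ≈ 163.91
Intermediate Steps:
y = 5066 (y = Add(5040, 26) = 5066)
Pow(Add(y, Add(7349, Mul(-1, -14451))), Rational(1, 2)) = Pow(Add(5066, Add(7349, Mul(-1, -14451))), Rational(1, 2)) = Pow(Add(5066, Add(7349, 14451)), Rational(1, 2)) = Pow(Add(5066, 21800), Rational(1, 2)) = Pow(26866, Rational(1, 2))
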